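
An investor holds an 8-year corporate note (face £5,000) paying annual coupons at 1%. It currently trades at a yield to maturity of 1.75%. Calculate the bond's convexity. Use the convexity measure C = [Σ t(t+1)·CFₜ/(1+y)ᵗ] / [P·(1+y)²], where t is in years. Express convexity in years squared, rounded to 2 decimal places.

With y = 0.0175:
  t   CF        PV=CF/(1+0.0175)^t    t·PV        t(t+1)·PV
  1        50.00        49.1400        49.1400          98.2801
  2        50.00        48.2949        96.5898         289.7693
  3        50.00        47.4643       142.3928         569.5712
  4        50.00        46.6479       186.5917         932.9585
  5        50.00        45.8456       229.2281       1,375.3688
  6        50.00        45.0571       270.3428       1,892.3993
  7        50.00        44.2822       309.9753       2,479.8026
  8     5,050.00     4,395.5784    35,164.6276     316,481.6480
  Σ                  4,722.3105    36,448.8881     324,119.7978
P = 4,722.3105.
Convexity = Σ t(t+1)·PV / [P·(1+y)²] = 324,119.7978 / (4,722.3105 × 1.035306) = 66.29521.

66.30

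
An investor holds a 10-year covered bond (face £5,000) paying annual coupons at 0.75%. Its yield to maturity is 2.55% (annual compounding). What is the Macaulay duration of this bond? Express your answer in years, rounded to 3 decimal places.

Periodic yield y = 0.0255. Discount each cash flow and weight by its year:
  t   CF        PV=CF/(1+0.0255)^t    t·PV
  1        37.50        36.5675        36.5675
  2        37.50        35.6582        71.3165
  3        37.50        34.7716       104.3147
  4        37.50        33.9069       135.6278
  5        37.50        33.0638       165.3191
  6        37.50        32.2417       193.4499
  7        37.50        31.4399       220.0795
  8        37.50        30.6582       245.2652
  9        37.50        29.8958       269.0623
  10    5,037.50     3,916.1418    39,161.4183
  Σ                  4,214.3455    40,602.4208
Price P = Σ PV = 4,214.3455.
Macaulay duration = Σ(t·PV) / P = 40,602.4208 / 4,214.3455 = 9.63434 years.

9.634 years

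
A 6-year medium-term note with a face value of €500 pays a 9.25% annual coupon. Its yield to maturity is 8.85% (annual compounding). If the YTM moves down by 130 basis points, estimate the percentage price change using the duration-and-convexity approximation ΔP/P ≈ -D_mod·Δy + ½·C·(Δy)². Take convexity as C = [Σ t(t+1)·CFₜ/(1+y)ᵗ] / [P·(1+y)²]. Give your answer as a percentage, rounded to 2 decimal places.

With y = 0.0885:
  t   CF        PV=CF/(1+0.0885)^t    t·PV        t(t+1)·PV
  1        46.25        42.4897        42.4897          84.9793
  2        46.25        39.0351        78.0701         234.2104
  3        46.25        35.8613       107.5840         430.3360
  4        46.25        32.9456       131.7826         658.9129
  5        46.25        30.2670       151.3351         908.0104
  6       546.25       328.4134     1,970.4803      13,793.3622
  Σ                    509.0121     2,481.7417      16,109.8112
P = 509.0121; D_Mac = 4.87560 yrs; D_mod = 4.47920 yrs; C = 26.71194.
Duration effect: -4.47920 × (-0.013) = +0.058230
Convexity effect: 0.5 × 26.71194 × (-0.013)² = +0.0022572
ΔP/P ≈ +0.058230 + 0.0022572 = +0.060487 = +6.0487%.

+6.05%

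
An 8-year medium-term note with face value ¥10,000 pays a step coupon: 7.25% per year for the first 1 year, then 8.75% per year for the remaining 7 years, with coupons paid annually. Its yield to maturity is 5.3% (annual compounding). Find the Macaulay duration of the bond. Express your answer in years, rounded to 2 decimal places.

Periodic yield y = 0.053. Discount each cash flow and weight by its year:
  t   CF        PV=CF/(1+0.053)^t    t·PV
  1       725.00       688.5090       688.5090
  2       875.00       789.1350     1,578.2700
  3       875.00       749.4160     2,248.2479
  4       875.00       711.6961     2,846.7843
  5       875.00       675.8747     3,379.3736
  6       875.00       641.8563     3,851.1380
  7       875.00       609.5502     4,266.8512
  8    10,875.00     7,194.5278    57,556.2225
  Σ                 12,060.5651    76,415.3964
Price P = Σ PV = 12,060.5651.
Macaulay duration = Σ(t·PV) / P = 76,415.3964 / 12,060.5651 = 6.33597 years.

6.34 years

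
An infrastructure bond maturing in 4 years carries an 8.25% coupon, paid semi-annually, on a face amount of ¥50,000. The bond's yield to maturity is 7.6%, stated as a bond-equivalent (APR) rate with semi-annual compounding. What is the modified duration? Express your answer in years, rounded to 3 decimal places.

Periodic yield y = 0.038. First find Macaulay duration:
  t   CF        PV=CF/(1+0.038)^t    t·PV
  1     2,062.50     1,986.9942     1,986.9942
  2     2,062.50     1,914.2526     3,828.5052
  3     2,062.50     1,844.1740     5,532.5220
  4     2,062.50     1,776.6609     7,106.6436
  5     2,062.50     1,711.6194     8,558.0968
  6     2,062.50     1,648.9589     9,893.7535
  7     2,062.50     1,588.5924    11,120.1469
  8    52,062.50    38,631.9109   309,055.2871
  Σ                 51,103.1633   357,081.9494
P = 51,103.1633; Macaulay duration = 357,081.9494 / 51,103.1633 = 6.98747 half-year periods = 3.49374 years.
Modified duration = D_Mac / (1 + y) = 3.49374 / 1.038 = 3.36583 years.

3.366 years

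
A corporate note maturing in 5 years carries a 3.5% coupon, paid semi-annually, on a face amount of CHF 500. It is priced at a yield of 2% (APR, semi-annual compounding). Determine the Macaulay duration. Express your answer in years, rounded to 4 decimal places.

Periodic yield y = 0.01. Discount each cash flow and weight by its period:
  t   CF        PV=CF/(1+0.01)^t    t·PV
  1         8.75         8.6634         8.6634
  2         8.75         8.5776        17.1552
  3         8.75         8.4927        25.4780
  4         8.75         8.4086        33.6343
  5         8.75         8.3253        41.6266
  6         8.75         8.2429        49.4574
  7         8.75         8.1613        57.1290
  8         8.75         8.0805        64.6438
  9         8.75         8.0005        72.0043
  10      508.75       460.5647     4,605.6474
  Σ                    535.5174     4,975.4393
Price P = Σ PV = 535.5174.
Macaulay duration = Σ(t·PV) / P = 4,975.4393 / 535.5174 = 9.29090 half-year periods.
In years: 9.29090 / 2 = 4.64545 years.

4.6455 years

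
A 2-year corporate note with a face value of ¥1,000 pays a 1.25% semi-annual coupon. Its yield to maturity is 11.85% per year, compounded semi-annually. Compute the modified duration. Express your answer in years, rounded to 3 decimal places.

1.868 years

Periodic yield y = 0.05925. First find Macaulay duration:
  t   CF        PV=CF/(1+0.05925)^t    t·PV
  1         6.25         5.9004         5.9004
  2         6.25         5.5704        11.1407
  3         6.25         5.2588        15.7763
  4     1,006.25       799.3040     3,197.2161
  Σ                    816.0336     3,230.0336
P = 816.0336; Macaulay duration = 3,230.0336 / 816.0336 = 3.95821 half-year periods = 1.97911 years.
Modified duration = D_Mac / (1 + y) = 1.97911 / 1.05925 = 1.86840 years.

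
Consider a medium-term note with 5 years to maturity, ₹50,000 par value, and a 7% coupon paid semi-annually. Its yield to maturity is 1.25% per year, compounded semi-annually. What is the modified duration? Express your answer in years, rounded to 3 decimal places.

4.370 years

Periodic yield y = 0.00625. First find Macaulay duration:
  t   CF        PV=CF/(1+0.00625)^t    t·PV
  1     1,750.00     1,739.1304     1,739.1304
  2     1,750.00     1,728.3284     3,456.6568
  3     1,750.00     1,717.5934     5,152.7803
  4     1,750.00     1,706.9251     6,827.7006
  5     1,750.00     1,696.3231     8,481.6156
  6     1,750.00     1,685.7870    10,114.7217
  7     1,750.00     1,675.3162    11,727.2136
  8     1,750.00     1,664.9105    13,319.2843
  9     1,750.00     1,654.5695    14,891.1253
  10   51,750.00    48,624.0826   486,240.8259
  Σ                 63,892.9663   561,951.0544
P = 63,892.9663; Macaulay duration = 561,951.0544 / 63,892.9663 = 8.79519 half-year periods = 4.39760 years.
Modified duration = D_Mac / (1 + y) = 4.39760 / 1.00625 = 4.37028 years.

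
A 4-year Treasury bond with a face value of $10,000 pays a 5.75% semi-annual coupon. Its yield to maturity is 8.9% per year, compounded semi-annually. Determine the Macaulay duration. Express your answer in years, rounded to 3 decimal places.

Periodic yield y = 0.0445. Discount each cash flow and weight by its period:
  t   CF        PV=CF/(1+0.0445)^t    t·PV
  1       287.50       275.2513       275.2513
  2       287.50       263.5245       527.0490
  3       287.50       252.2972       756.8917
  4       287.50       241.5483       966.1934
  5       287.50       231.2574     1,156.2870
  6       287.50       221.4049     1,328.4293
  7       287.50       211.9721     1,483.8048
  8    10,287.50     7,261.7667    58,094.1338
  Σ                  8,959.0225    64,588.0403
Price P = Σ PV = 8,959.0225.
Macaulay duration = Σ(t·PV) / P = 64,588.0403 / 8,959.0225 = 7.20927 half-year periods.
In years: 7.20927 / 2 = 3.60464 years.

3.605 years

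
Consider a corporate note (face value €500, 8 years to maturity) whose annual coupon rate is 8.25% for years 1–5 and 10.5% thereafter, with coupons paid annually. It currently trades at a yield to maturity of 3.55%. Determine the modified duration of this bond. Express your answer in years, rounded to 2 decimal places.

Periodic yield y = 0.0355. First find Macaulay duration:
  t   CF        PV=CF/(1+0.0355)^t    t·PV
  1        41.25        39.8358        39.8358
  2        41.25        38.4701        76.9403
  3        41.25        37.1513       111.4538
  4        41.25        35.8776       143.5105
  5        41.25        34.6476       173.2381
  6        52.50        42.5852       255.5112
  7        52.50        41.1253       287.8768
  8       552.50       417.9569     3,343.6549
  Σ                    687.6498     4,432.0213
P = 687.6498; Macaulay duration = 4,432.0213 / 687.6498 = 6.44517 years.
Modified duration = D_Mac / (1 + y) = 6.44517 / 1.0355 = 6.22421 years.

6.22 years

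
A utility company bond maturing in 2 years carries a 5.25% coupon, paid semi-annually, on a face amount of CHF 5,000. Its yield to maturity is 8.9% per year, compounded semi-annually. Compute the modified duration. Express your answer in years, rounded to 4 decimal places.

1.8397 years

Periodic yield y = 0.0445. First find Macaulay duration:
  t   CF        PV=CF/(1+0.0445)^t    t·PV
  1       131.25       125.6582       125.6582
  2       131.25       120.3047       240.6093
  3       131.25       115.1792       345.5375
  4     5,131.25     4,311.1129    17,244.4516
  Σ                  4,672.2549    17,956.2567
P = 4,672.2549; Macaulay duration = 17,956.2567 / 4,672.2549 = 3.84317 half-year periods = 1.92158 years.
Modified duration = D_Mac / (1 + y) = 1.92158 / 1.0445 = 1.83972 years.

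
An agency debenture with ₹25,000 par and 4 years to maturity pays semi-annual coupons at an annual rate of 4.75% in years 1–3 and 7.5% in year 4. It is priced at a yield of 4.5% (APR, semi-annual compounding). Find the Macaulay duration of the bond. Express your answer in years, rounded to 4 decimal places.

Periodic yield y = 0.0225. Discount each cash flow and weight by its period:
  t   CF        PV=CF/(1+0.0225)^t    t·PV
  1       593.75       580.6846       580.6846
  2       593.75       567.9067     1,135.8134
  3       593.75       555.4100     1,666.2299
  4       593.75       543.1882     2,172.7529
  5       593.75       531.2354     2,656.1772
  6       593.75       519.5457     3,117.2740
  7       937.50       802.2839     5,615.9871
  8    25,937.50    21,708.0884   173,664.7069
  Σ                 25,808.3428   190,609.6260
Price P = Σ PV = 25,808.3428.
Macaulay duration = Σ(t·PV) / P = 190,609.6260 / 25,808.3428 = 7.38558 half-year periods.
In years: 7.38558 / 2 = 3.69279 years.

3.6928 years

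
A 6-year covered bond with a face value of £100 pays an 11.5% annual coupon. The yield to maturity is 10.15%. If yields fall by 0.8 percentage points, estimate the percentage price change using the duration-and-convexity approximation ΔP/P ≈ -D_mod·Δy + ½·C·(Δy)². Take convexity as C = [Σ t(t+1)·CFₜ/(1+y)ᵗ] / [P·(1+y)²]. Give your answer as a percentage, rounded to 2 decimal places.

+3.49%

With y = 0.1015:
  t   CF        PV=CF/(1+0.1015)^t    t·PV        t(t+1)·PV
  1        11.50        10.4403        10.4403          20.8806
  2        11.50         9.4783        18.9565          56.8696
  3        11.50         8.6049        25.8146         103.2584
  4        11.50         7.8120        31.2478         156.2391
  5        11.50         7.0921        35.4605         212.7632
  6       111.50        62.4263       374.5580       2,621.9062
  Σ                    105.8538       496.4778       3,171.9172
P = 105.8538; D_Mac = 4.69022 yrs; D_mod = 4.25803 yrs; C = 24.69711.
Duration effect: -4.25803 × (-0.008) = +0.034064
Convexity effect: 0.5 × 24.69711 × (-0.008)² = +0.0007903
ΔP/P ≈ +0.034064 + 0.0007903 = +0.034855 = +3.4855%.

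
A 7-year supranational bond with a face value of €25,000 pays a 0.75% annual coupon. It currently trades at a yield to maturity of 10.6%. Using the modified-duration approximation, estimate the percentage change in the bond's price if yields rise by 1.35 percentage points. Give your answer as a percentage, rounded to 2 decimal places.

Periodic yield y = 0.106. Modified duration first:
  t   CF        PV=CF/(1+0.106)^t    t·PV
  1       187.50       169.5298       169.5298
  2       187.50       153.2820       306.5639
  3       187.50       138.5913       415.7738
  4       187.50       125.3086       501.2343
  5       187.50       113.2989       566.4944
  6       187.50       102.4402       614.6413
  7    25,187.50    12,442.2572    87,095.8004
  Σ                 13,244.7079    89,670.0380
P = 13,244.7079; D_Mac = 6.77025 yrs; D_mod = 6.77025/(1+0.106) = 6.12139 yrs.
ΔP/P ≈ -D_mod · Δy = -6.12139 × (+0.0135) = -0.082639 = -8.2639%.

-8.26%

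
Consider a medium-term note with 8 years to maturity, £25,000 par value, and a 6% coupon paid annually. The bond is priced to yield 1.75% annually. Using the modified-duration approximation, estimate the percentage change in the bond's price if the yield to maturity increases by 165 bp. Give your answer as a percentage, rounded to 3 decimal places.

Periodic yield y = 0.0175. Modified duration first:
  t   CF        PV=CF/(1+0.0175)^t    t·PV
  1     1,500.00     1,474.2015     1,474.2015
  2     1,500.00     1,448.8467     2,897.6933
  3     1,500.00     1,423.9279     4,271.7838
  4     1,500.00     1,399.4378     5,597.7510
  5     1,500.00     1,375.3688     6,876.8440
  6     1,500.00     1,351.7138     8,110.2829
  7     1,500.00     1,328.4657     9,299.2596
  8    26,500.00    23,065.9067   184,527.2535
  Σ                 32,867.8688   223,055.0696
P = 32,867.8688; D_Mac = 6.78642 yrs; D_mod = 6.78642/(1+0.0175) = 6.66970 yrs.
ΔP/P ≈ -D_mod · Δy = -6.66970 × (+0.0165) = -0.110050 = -11.0050%.

-11.005%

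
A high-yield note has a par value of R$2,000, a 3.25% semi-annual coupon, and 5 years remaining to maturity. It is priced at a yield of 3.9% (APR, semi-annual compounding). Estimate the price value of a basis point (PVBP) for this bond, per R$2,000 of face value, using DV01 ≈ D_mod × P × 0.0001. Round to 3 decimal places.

Periodic yield y = 0.0195.
  t   CF        PV=CF/(1+0.0195)^t    t·PV
  1        32.50        31.8784        31.8784
  2        32.50        31.2686        62.5373
  3        32.50        30.6706        92.0117
  4        32.50        30.0839       120.3357
  5        32.50        29.5085       147.5425
  6        32.50        28.9441       173.6646
  7        32.50        28.3905       198.7334
  8        32.50        27.8475       222.7796
  9        32.50        27.3148       245.8334
  10    2,032.50     1,675.5533    16,755.5332
  Σ                  1,941.4602    18,050.8497
P = 1,941.4602; D_Mac = 9.29756 half-year periods = 4.64878 yrs; D_mod = 4.55986 yrs.
DV01 ≈ 4.55986 × 1,941.4602 × 0.0001 = 0.885280.

R$0.885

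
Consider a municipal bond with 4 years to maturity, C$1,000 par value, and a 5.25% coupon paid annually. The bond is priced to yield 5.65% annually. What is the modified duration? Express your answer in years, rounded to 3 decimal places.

Periodic yield y = 0.0565. First find Macaulay duration:
  t   CF        PV=CF/(1+0.0565)^t    t·PV
  1        52.50        49.6924        49.6924
  2        52.50        47.0349        94.0698
  3        52.50        44.5196       133.5587
  4     1,052.50       844.7809     3,379.1237
  Σ                    986.0278     3,656.4446
P = 986.0278; Macaulay duration = 3,656.4446 / 986.0278 = 3.70826 years.
Modified duration = D_Mac / (1 + y) = 3.70826 / 1.0565 = 3.50995 years.

3.510 years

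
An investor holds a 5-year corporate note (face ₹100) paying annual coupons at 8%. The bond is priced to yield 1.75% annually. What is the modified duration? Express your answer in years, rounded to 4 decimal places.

4.3283 years

Periodic yield y = 0.0175. First find Macaulay duration:
  t   CF        PV=CF/(1+0.0175)^t    t·PV
  1         8.00         7.8624         7.8624
  2         8.00         7.7272        15.4544
  3         8.00         7.5943        22.7828
  4         8.00         7.4637        29.8547
  5       108.00        99.0266       495.1328
  Σ                    129.6741       571.0871
P = 129.6741; Macaulay duration = 571.0871 / 129.6741 = 4.40402 years.
Modified duration = D_Mac / (1 + y) = 4.40402 / 1.0175 = 4.32827 years.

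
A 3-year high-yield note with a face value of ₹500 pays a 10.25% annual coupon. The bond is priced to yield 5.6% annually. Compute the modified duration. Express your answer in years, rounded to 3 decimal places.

2.600 years

Periodic yield y = 0.056. First find Macaulay duration:
  t   CF        PV=CF/(1+0.056)^t    t·PV
  1        51.25        48.5322        48.5322
  2        51.25        45.9585        91.9170
  3       551.25       468.1196     1,404.3589
  Σ                    562.6103     1,544.8081
P = 562.6103; Macaulay duration = 1,544.8081 / 562.6103 = 2.74579 years.
Modified duration = D_Mac / (1 + y) = 2.74579 / 1.056 = 2.60018 years.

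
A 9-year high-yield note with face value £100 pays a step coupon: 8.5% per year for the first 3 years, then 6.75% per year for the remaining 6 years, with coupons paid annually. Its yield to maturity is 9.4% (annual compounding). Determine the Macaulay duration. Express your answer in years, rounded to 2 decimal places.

Periodic yield y = 0.094. Discount each cash flow and weight by its year:
  t   CF        PV=CF/(1+0.094)^t    t·PV
  1         8.50         7.7697         7.7697
  2         8.50         7.1021        14.2041
  3         8.50         6.4918        19.4755
  4         6.75         4.7123        18.8493
  5         6.75         4.3074        21.5371
  6         6.75         3.9373        23.6239
  7         6.75         3.5990        25.1930
  8         6.75         3.2898        26.3181
  9       106.75        47.5567       428.0106
  Σ                     88.7661       584.9812
Price P = Σ PV = 88.7661.
Macaulay duration = Σ(t·PV) / P = 584.9812 / 88.7661 = 6.59014 years.

6.59 years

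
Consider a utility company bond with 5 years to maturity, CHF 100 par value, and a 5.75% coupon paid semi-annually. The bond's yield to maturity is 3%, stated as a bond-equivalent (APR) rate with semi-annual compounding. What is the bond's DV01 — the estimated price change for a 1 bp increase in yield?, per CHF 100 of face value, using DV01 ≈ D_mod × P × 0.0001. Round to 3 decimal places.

CHF 0.049

Periodic yield y = 0.015.
  t   CF        PV=CF/(1+0.015)^t    t·PV
  1        2.875         2.8325         2.8325
  2        2.875         2.7907         5.5813
  3        2.875         2.7494         8.2482
  4        2.875         2.7088        10.8351
  5        2.875         2.6687        13.3437
  6        2.875         2.6293        15.7759
  7        2.875         2.5905        18.1332
  8        2.875         2.5522        20.4174
  9        2.875         2.5145        22.6301
  10     102.875        88.6440       886.4402
  Σ                    112.6805     1,004.2375
P = 112.6805; D_Mac = 8.91226 half-year periods = 4.45613 yrs; D_mod = 4.39027 yrs.
DV01 ≈ 4.39027 × 112.6805 × 0.0001 = 0.049470.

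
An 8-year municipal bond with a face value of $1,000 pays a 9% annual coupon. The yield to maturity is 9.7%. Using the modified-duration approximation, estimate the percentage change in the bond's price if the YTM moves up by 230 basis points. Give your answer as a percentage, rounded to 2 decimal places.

Periodic yield y = 0.097. Modified duration first:
  t   CF        PV=CF/(1+0.097)^t    t·PV
  1        90.00        82.0419        82.0419
  2        90.00        74.7875       149.5751
  3        90.00        68.1746       204.5238
  4        90.00        62.1464       248.5856
  5        90.00        56.6512       283.2562
  6        90.00        51.6420       309.8518
  7        90.00        47.0756       329.5294
  8     1,090.00       519.7248     4,157.7987
  Σ                    962.2441     5,765.1625
P = 962.2441; D_Mac = 5.99137 yrs; D_mod = 5.99137/(1+0.097) = 5.46160 yrs.
ΔP/P ≈ -D_mod · Δy = -5.46160 × (+0.023) = -0.125617 = -12.5617%.

-12.56%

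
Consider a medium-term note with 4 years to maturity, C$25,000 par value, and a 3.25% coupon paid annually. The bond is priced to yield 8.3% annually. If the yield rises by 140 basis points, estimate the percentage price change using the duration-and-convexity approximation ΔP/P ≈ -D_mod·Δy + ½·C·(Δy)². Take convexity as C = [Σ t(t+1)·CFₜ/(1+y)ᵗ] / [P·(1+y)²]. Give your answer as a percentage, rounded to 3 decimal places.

With y = 0.083:
  t   CF        PV=CF/(1+0.083)^t    t·PV        t(t+1)·PV
  1       812.50       750.2308       750.2308       1,500.4617
  2       812.50       692.7339     1,385.4678       4,156.4035
  3       812.50       639.6435     1,918.9305       7,675.7222
  4    25,812.50    18,763.6033    75,054.4132     375,272.0660
  Σ                 20,846.2116    79,109.0424     388,604.6534
P = 20,846.2116; D_Mac = 3.79489 yrs; D_mod = 3.50405 yrs; C = 15.89366.
Duration effect: -3.50405 × (+0.014) = -0.049057
Convexity effect: 0.5 × 15.89366 × (0.014)² = +0.0015576
ΔP/P ≈ -0.049057 + 0.0015576 = -0.047499 = -4.7499%.

-4.750%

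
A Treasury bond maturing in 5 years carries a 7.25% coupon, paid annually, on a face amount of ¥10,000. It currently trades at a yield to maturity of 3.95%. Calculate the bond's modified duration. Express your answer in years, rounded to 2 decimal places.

4.25 years

Periodic yield y = 0.0395. First find Macaulay duration:
  t   CF        PV=CF/(1+0.0395)^t    t·PV
  1       725.00       697.4507       697.4507
  2       725.00       670.9482     1,341.8965
  3       725.00       645.4529     1,936.3586
  4       725.00       620.9263     2,483.7051
  5    10,725.00     8,836.3891    44,181.9456
  Σ                 11,471.1672    50,641.3564
P = 11,471.1672; Macaulay duration = 50,641.3564 / 11,471.1672 = 4.41466 years.
Modified duration = D_Mac / (1 + y) = 4.41466 / 1.0395 = 4.24691 years.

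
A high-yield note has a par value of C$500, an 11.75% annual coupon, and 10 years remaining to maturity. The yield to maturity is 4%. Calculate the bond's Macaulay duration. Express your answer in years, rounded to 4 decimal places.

7.1778 years

Periodic yield y = 0.04. Discount each cash flow and weight by its year:
  t   CF        PV=CF/(1+0.04)^t    t·PV
  1        58.75        56.4904        56.4904
  2        58.75        54.3177       108.6354
  3        58.75        52.2285       156.6856
  4        58.75        50.2197       200.8790
  5        58.75        48.2882       241.4411
  6        58.75        46.4310       278.5859
  7        58.75        44.6452       312.5162
  8        58.75        42.9280       343.4244
  9        58.75        41.2770       371.4927
  10      558.75       377.4715     3,774.7148
  Σ                    814.2972     5,844.8654
Price P = Σ PV = 814.2972.
Macaulay duration = Σ(t·PV) / P = 5,844.8654 / 814.2972 = 7.17780 years.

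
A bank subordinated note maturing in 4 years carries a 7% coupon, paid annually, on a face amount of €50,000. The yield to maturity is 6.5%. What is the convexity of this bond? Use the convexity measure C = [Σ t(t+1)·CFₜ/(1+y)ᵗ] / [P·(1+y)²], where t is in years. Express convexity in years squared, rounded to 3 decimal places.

15.457

With y = 0.065:
  t   CF        PV=CF/(1+0.065)^t    t·PV        t(t+1)·PV
  1     3,500.00     3,286.3850     3,286.3850       6,572.7700
  2     3,500.00     3,085.8075     6,171.6150      18,514.8449
  3     3,500.00     2,897.4718     8,692.4155      34,769.6619
  4    53,500.00    41,586.7854   166,347.1415     831,735.7073
  Σ                 50,856.4497   184,497.5569     891,592.9840
P = 50,856.4497.
Convexity = Σ t(t+1)·PV / [P·(1+y)²] = 891,592.9840 / (50,856.4497 × 1.134225) = 15.45686.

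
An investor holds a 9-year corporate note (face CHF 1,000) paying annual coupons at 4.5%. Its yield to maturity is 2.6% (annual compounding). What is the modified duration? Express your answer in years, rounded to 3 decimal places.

7.511 years

Periodic yield y = 0.026. First find Macaulay duration:
  t   CF        PV=CF/(1+0.026)^t    t·PV
  1        45.00        43.8596        43.8596
  2        45.00        42.7482        85.4964
  3        45.00        41.6649       124.9947
  4        45.00        40.6091       162.4363
  5        45.00        39.5800       197.9000
  6        45.00        38.5770       231.4619
  7        45.00        37.5994       263.1958
  8        45.00        36.6466       293.1728
  9     1,045.00       829.4497     7,465.0471
  Σ                  1,150.7345     8,867.5647
P = 1,150.7345; Macaulay duration = 8,867.5647 / 1,150.7345 = 7.70600 years.
Modified duration = D_Mac / (1 + y) = 7.70600 / 1.026 = 7.51073 years.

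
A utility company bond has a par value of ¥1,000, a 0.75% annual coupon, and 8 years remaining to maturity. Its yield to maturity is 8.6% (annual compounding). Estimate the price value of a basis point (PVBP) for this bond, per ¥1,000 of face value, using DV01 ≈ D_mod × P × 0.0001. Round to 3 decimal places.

Periodic yield y = 0.086.
  t   CF        PV=CF/(1+0.086)^t    t·PV
  1         7.50         6.9061         6.9061
  2         7.50         6.3592        12.7184
  3         7.50         5.8556        17.5668
  4         7.50         5.3919        21.5676
  5         7.50         4.9649        24.8246
  6         7.50         4.5717        27.4305
  7         7.50         4.2097        29.4680
  8     1,007.50       520.7226     4,165.7810
  Σ                    558.9818     4,306.2630
P = 558.9818; D_Mac = 7.70376 yrs; D_mod = 7.09370 yrs.
DV01 ≈ 7.09370 × 558.9818 × 0.0001 = 0.396525.

¥0.397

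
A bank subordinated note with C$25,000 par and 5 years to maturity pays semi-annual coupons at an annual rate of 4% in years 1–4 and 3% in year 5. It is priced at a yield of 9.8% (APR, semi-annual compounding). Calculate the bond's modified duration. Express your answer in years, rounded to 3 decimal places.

4.298 years

Periodic yield y = 0.049. First find Macaulay duration:
  t   CF        PV=CF/(1+0.049)^t    t·PV
  1       500.00       476.6444       476.6444
  2       500.00       454.3798       908.7596
  3       500.00       433.1552     1,299.4656
  4       500.00       412.9220     1,651.6881
  5       500.00       393.6340     1,968.1698
  6       500.00       375.2469     2,251.4812
  7       500.00       357.7187     2,504.0306
  8       500.00       341.0092     2,728.0736
  9       375.00       243.8102     2,194.2918
  10   25,375.00    15,727.1913   157,271.9128
  Σ                 19,215.7116   173,254.5177
P = 19,215.7116; Macaulay duration = 173,254.5177 / 19,215.7116 = 9.01629 half-year periods = 4.50815 years.
Modified duration = D_Mac / (1 + y) = 4.50815 / 1.049 = 4.29757 years.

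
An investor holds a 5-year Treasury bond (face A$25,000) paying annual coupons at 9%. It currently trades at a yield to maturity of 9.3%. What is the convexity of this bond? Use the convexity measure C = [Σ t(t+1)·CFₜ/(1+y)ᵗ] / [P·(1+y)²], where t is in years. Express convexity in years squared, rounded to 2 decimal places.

With y = 0.093:
  t   CF        PV=CF/(1+0.093)^t    t·PV        t(t+1)·PV
  1     2,250.00     2,058.5544     2,058.5544       4,117.1089
  2     2,250.00     1,883.3984     3,766.7968      11,300.3903
  3     2,250.00     1,723.1458     5,169.4375      20,677.7499
  4     2,250.00     1,576.5287     6,306.1146      31,530.5732
  5    27,250.00    17,468.9056    87,344.5278     524,067.1667
  Σ                 24,710.5329   104,645.4311     591,692.9890
P = 24,710.5329.
Convexity = Σ t(t+1)·PV / [P·(1+y)²] = 591,692.9890 / (24,710.5329 × 1.194649) = 20.04352.

20.04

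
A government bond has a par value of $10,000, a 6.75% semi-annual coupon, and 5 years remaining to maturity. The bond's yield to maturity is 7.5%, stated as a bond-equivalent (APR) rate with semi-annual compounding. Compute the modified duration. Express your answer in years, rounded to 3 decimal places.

4.157 years

Periodic yield y = 0.0375. First find Macaulay duration:
  t   CF        PV=CF/(1+0.0375)^t    t·PV
  1       337.50       325.3012       325.3012
  2       337.50       313.5433       627.0867
  3       337.50       302.2104       906.6313
  4       337.50       291.2872     1,165.1487
  5       337.50       280.7587     1,403.7936
  6       337.50       270.6108     1,623.6649
  7       337.50       260.8297     1,825.8079
  8       337.50       251.4021     2,011.2170
  9       337.50       242.3153     2,180.8377
  10   10,337.50     7,153.7617    71,537.6169
  Σ                  9,692.0205    83,607.1057
P = 9,692.0205; Macaulay duration = 83,607.1057 / 9,692.0205 = 8.62639 half-year periods = 4.31319 years.
Modified duration = D_Mac / (1 + y) = 4.31319 / 1.0375 = 4.15729 years.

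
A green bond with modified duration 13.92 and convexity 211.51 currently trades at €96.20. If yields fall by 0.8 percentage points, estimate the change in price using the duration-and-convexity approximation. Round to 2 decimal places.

Duration effect: -D_mod·Δy = -13.92 × (-0.008) = +0.111360
Convexity effect: ½·C·(Δy)² = 0.5 × 211.51 × (-0.008)² = +0.00676832
ΔP/P ≈ +0.111360 + 0.00676832 = +0.11812832
ΔP ≈ 96.20 × (+0.11812832) = +11.363944384.

+€11.36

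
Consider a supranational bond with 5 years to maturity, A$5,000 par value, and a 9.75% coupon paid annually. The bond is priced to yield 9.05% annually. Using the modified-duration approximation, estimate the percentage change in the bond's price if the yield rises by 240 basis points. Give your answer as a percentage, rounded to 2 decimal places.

-9.24%

Periodic yield y = 0.0905. Modified duration first:
  t   CF        PV=CF/(1+0.0905)^t    t·PV
  1       487.50       447.0426       447.0426
  2       487.50       409.9428       819.8856
  3       487.50       375.9219     1,127.7657
  4       487.50       344.7243     1,378.8973
  5     5,487.50     3,558.3297    17,791.6484
  Σ                  5,135.9614    21,565.2397
P = 5,135.9614; D_Mac = 4.19887 yrs; D_mod = 4.19887/(1+0.0905) = 3.85041 yrs.
ΔP/P ≈ -D_mod · Δy = -3.85041 × (+0.024) = -0.092410 = -9.2410%.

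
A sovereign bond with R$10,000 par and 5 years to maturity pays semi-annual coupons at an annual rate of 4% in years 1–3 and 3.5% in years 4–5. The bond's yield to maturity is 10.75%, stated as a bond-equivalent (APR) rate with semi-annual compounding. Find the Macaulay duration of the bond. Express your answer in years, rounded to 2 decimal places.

4.50 years

Periodic yield y = 0.05375. Discount each cash flow and weight by its period:
  t   CF        PV=CF/(1+0.05375)^t    t·PV
  1       200.00       189.7983       189.7983
  2       200.00       180.1170       360.2341
  3       200.00       170.9296       512.7887
  4       200.00       162.2108       648.8430
  5       200.00       153.9367       769.6833
  6       200.00       146.0846       876.5077
  7       175.00       121.3039       849.1276
  8       175.00       115.1164       920.9315
  9       175.00       109.2445       983.2009
  10   10,175.00     6,027.7959    60,277.9594
  Σ                  7,376.5379    66,389.0746
Price P = Σ PV = 7,376.5379.
Macaulay duration = Σ(t·PV) / P = 66,389.0746 / 7,376.5379 = 9.00003 half-year periods.
In years: 9.00003 / 2 = 4.50002 years.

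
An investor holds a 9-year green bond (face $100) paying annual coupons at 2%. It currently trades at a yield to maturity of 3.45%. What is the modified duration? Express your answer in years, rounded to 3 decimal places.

Periodic yield y = 0.0345. First find Macaulay duration:
  t   CF        PV=CF/(1+0.0345)^t    t·PV
  1         2.00         1.9333         1.9333
  2         2.00         1.8688         3.7377
  3         2.00         1.8065         5.4195
  4         2.00         1.7463         6.9850
  5         2.00         1.6880         8.4401
  6         2.00         1.6317         9.7904
  7         2.00         1.5773        11.0412
  8         2.00         1.5247        12.1976
  9       102.00        75.1667       676.5007
  Σ                     88.9434       736.0454
P = 88.9434; Macaulay duration = 736.0454 / 88.9434 = 8.27544 years.
Modified duration = D_Mac / (1 + y) = 8.27544 / 1.0345 = 7.99946 years.

7.999 years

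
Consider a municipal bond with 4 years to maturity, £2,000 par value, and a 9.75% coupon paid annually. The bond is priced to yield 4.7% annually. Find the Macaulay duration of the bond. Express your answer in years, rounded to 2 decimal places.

Periodic yield y = 0.047. Discount each cash flow and weight by its year:
  t   CF        PV=CF/(1+0.047)^t    t·PV
  1       195.00       186.2464       186.2464
  2       195.00       177.8858       355.7716
  3       195.00       169.9005       509.7014
  4     2,195.00     1,826.6183     7,306.4731
  Σ                  2,360.6509     8,358.1925
Price P = Σ PV = 2,360.6509.
Macaulay duration = Σ(t·PV) / P = 8,358.1925 / 2,360.6509 = 3.54063 years.

3.54 years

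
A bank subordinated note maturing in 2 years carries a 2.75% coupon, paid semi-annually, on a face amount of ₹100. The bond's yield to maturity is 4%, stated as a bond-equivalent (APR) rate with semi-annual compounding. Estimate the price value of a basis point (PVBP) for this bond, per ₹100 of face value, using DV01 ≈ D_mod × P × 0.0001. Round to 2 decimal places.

₹0.02

Periodic yield y = 0.02.
  t   CF        PV=CF/(1+0.02)^t    t·PV
  1        1.375         1.3480         1.3480
  2        1.375         1.3216         2.6432
  3        1.375         1.2957         3.8871
  4      101.375        93.6548       374.6193
  Σ                     97.6202       382.4977
P = 97.6202; D_Mac = 3.91822 half-year periods = 1.95911 yrs; D_mod = 1.92070 yrs.
DV01 ≈ 1.92070 × 97.6202 × 0.0001 = 0.018750.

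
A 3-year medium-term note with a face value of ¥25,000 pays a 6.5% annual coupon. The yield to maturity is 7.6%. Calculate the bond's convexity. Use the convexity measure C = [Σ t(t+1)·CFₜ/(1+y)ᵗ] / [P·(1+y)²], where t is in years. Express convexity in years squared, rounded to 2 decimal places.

With y = 0.076:
  t   CF        PV=CF/(1+0.076)^t    t·PV        t(t+1)·PV
  1     1,625.00     1,510.2230     1,510.2230       3,020.4461
  2     1,625.00     1,403.5530     2,807.1060       8,421.3181
  3    26,625.00    21,372.3758    64,117.1275     256,468.5099
  Σ                 24,286.1519    68,434.4566     267,910.2741
P = 24,286.1519.
Convexity = Σ t(t+1)·PV / [P·(1+y)²] = 267,910.2741 / (24,286.1519 × 1.157776) = 9.52810.

9.53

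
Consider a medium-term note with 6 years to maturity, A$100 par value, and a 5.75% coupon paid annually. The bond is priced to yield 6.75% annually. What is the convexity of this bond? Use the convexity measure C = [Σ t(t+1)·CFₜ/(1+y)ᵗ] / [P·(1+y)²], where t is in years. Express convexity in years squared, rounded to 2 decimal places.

With y = 0.0675:
  t   CF        PV=CF/(1+0.0675)^t    t·PV        t(t+1)·PV
  1         5.75         5.3864         5.3864          10.7728
  2         5.75         5.0458        10.0916          30.2749
  3         5.75         4.7268        14.1803          56.7212
  4         5.75         4.4279        17.7115          88.5577
  5         5.75         4.1479        20.7395         124.4370
  6       105.75        71.4617       428.7699       3,001.3895
  Σ                     95.1964       496.8793       3,312.1533
P = 95.1964.
Convexity = Σ t(t+1)·PV / [P·(1+y)²] = 3,312.1533 / (95.1964 × 1.139556) = 30.53191.

30.53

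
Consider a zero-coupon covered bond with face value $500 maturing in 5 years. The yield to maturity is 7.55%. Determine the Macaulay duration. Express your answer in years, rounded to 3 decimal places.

5.000 years

A zero-coupon bond has a single cash flow at maturity, so its Macaulay duration equals its maturity: 5 years.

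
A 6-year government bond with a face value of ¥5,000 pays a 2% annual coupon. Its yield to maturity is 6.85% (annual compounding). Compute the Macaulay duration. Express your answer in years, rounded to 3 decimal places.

Periodic yield y = 0.0685. Discount each cash flow and weight by its year:
  t   CF        PV=CF/(1+0.0685)^t    t·PV
  1       100.00        93.5891        93.5891
  2       100.00        87.5893       175.1786
  3       100.00        81.9741       245.9222
  4       100.00        76.7188       306.8753
  5       100.00        71.8005       359.0024
  6     5,100.00     3,427.0703    20,562.4220
  Σ                  3,838.7421    21,742.9895
Price P = Σ PV = 3,838.7421.
Macaulay duration = Σ(t·PV) / P = 21,742.9895 / 3,838.7421 = 5.66409 years.

5.664 years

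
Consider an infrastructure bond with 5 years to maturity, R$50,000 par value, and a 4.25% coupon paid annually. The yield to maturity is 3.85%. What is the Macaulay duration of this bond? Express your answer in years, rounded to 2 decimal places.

Periodic yield y = 0.0385. Discount each cash flow and weight by its year:
  t   CF        PV=CF/(1+0.0385)^t    t·PV
  1     2,125.00     2,046.2205     2,046.2205
  2     2,125.00     1,970.3616     3,940.7232
  3     2,125.00     1,897.3150     5,691.9449
  4     2,125.00     1,826.9764     7,307.9055
  5    52,125.00    43,153.2554   215,766.2770
  Σ                 50,894.1288   234,753.0711
Price P = Σ PV = 50,894.1288.
Macaulay duration = Σ(t·PV) / P = 234,753.0711 / 50,894.1288 = 4.61258 years.

4.61 years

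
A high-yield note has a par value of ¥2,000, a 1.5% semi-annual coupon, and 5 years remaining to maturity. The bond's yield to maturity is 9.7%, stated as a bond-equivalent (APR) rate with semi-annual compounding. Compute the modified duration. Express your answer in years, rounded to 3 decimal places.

Periodic yield y = 0.0485. First find Macaulay duration:
  t   CF        PV=CF/(1+0.0485)^t    t·PV
  1        15.00        14.3062        14.3062
  2        15.00        13.6444        27.2888
  3        15.00        13.0133        39.0398
  4        15.00        12.4113        49.6452
  5        15.00        11.8372        59.1860
  6        15.00        11.2897        67.7379
  7        15.00        10.7674        75.3720
  8        15.00        10.2694        82.1550
  9        15.00         9.7943        88.1491
  10    2,015.00     1,254.8468    12,548.4679
  Σ                  1,362.1799    13,051.3478
P = 1,362.1799; Macaulay duration = 13,051.3478 / 1,362.1799 = 9.58122 half-year periods = 4.79061 years.
Modified duration = D_Mac / (1 + y) = 4.79061 / 1.0485 = 4.56901 years.

4.569 years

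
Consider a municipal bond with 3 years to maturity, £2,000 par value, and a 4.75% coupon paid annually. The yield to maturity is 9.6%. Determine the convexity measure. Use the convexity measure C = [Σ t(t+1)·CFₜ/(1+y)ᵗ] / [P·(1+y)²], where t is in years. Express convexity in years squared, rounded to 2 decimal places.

9.35

With y = 0.096:
  t   CF        PV=CF/(1+0.096)^t    t·PV        t(t+1)·PV
  1        95.00        86.6788        86.6788         173.3577
  2        95.00        79.0865       158.1731         474.5192
  3     2,095.00     1,591.3011     4,773.9033      19,095.6133
  Σ                  1,757.0665     5,018.7552      19,743.4901
P = 1,757.0665.
Convexity = Σ t(t+1)·PV / [P·(1+y)²] = 19,743.4901 / (1,757.0665 × 1.201216) = 9.35437.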